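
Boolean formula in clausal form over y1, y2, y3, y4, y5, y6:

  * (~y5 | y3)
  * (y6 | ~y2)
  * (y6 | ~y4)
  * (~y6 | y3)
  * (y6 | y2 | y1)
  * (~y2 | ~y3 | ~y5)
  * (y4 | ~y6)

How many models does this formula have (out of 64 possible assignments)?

Split on y6, then y2.
  y6=T, y2=T: remaining (y1,y3,y4,y5) ∈ {(F,T,T,F); (T,T,T,F)} — 2.
  y6=T, y2=F: remaining (y1,y3,y4,y5) ∈ {(F,T,T,F); (F,T,T,T); (T,T,T,F); (T,T,T,T)} — 4.
  y6=F, y2=T: a clause becomes empty — 0.
  y6=F, y2=F: remaining (y1,y3,y4,y5) ∈ {(T,F,F,F); (T,T,F,F); (T,T,F,T)} — 3.
Total: 2 + 4 + 0 + 3 = 9.

9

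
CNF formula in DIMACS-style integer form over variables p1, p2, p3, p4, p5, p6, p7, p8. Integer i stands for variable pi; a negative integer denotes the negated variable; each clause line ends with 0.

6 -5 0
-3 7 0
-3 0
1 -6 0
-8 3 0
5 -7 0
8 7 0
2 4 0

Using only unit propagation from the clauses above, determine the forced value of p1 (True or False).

True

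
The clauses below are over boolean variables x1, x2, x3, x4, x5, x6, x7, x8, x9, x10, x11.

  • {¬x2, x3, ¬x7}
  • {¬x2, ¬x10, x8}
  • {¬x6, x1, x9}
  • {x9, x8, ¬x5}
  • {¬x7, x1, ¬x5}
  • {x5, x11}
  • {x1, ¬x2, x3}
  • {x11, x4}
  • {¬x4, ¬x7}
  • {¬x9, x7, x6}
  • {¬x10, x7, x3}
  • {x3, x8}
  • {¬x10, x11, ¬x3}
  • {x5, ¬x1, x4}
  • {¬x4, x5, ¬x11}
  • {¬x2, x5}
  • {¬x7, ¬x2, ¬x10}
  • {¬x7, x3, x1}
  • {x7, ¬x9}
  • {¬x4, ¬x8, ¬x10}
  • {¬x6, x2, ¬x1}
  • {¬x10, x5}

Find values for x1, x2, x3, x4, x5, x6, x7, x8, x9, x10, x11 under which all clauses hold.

Pure literal: x10 appears only negated; assign x10 = False.
Set x1 = True and propagate.
Branch on x2: take x2 = True.
  then x5 is forced to True.
The remaining clauses are satisfied by x3 = False, x4 = True, x6 = True, x7 = False, x8 = True, x9 = False, x11 = True.

x1=T, x2=T, x3=F, x4=T, x5=T, x6=T, x7=F, x8=T, x9=F, x10=F, x11=T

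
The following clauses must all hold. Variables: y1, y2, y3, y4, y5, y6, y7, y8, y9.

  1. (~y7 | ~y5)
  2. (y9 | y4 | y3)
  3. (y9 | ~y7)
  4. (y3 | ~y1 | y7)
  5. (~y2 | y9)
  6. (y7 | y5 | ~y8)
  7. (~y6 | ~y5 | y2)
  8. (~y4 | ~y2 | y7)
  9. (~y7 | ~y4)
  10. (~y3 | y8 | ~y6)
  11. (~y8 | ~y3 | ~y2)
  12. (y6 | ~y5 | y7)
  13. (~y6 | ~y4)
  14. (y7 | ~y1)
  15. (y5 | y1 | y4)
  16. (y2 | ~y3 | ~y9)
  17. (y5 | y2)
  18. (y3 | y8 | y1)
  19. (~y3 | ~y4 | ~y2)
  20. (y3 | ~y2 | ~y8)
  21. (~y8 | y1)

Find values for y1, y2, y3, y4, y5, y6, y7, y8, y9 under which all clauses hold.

y1=True, y2=True, y3=True, y4=False, y5=False, y6=False, y7=True, y8=False, y9=True

Set y1 = True and propagate.
  then y7 is forced to True.
  then y5 is forced to False.
  then y9 is forced to True.
  then y4 is forced to False.
  then y2 is forced to True.
Set y3 = True and propagate.
  then y8 is forced to False.
  then y6 is forced to False.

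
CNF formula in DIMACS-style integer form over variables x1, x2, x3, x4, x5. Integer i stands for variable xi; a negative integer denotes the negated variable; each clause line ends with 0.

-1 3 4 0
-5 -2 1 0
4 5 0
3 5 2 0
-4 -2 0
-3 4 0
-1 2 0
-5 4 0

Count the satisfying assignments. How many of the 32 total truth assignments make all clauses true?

Satisfying assignments:
  x1=F x2=F x3=F x4=T x5=T
  x1=F x2=F x3=T x4=T x5=F
  x1=F x2=F x3=T x4=T x5=T
That's 3 in total.

3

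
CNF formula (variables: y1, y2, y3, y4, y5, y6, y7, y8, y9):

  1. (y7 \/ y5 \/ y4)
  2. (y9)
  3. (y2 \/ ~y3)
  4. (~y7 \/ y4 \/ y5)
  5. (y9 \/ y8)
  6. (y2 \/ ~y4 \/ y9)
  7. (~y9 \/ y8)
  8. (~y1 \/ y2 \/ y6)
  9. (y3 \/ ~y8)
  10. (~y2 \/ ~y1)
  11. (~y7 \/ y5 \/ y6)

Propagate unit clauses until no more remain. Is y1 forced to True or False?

False

(y9) stands alone — y9 = True.
(~y9 \/ y8) with y9 = True leaves only y8, so y8 = True.
(y3 \/ ~y8) with y8 = True leaves only y3, so y3 = True.
(~y3 \/ y2) with y3 = True leaves only y2, so y2 = True.
(~y2 \/ ~y1) with y2 = True leaves only ~y1, so y1 = False.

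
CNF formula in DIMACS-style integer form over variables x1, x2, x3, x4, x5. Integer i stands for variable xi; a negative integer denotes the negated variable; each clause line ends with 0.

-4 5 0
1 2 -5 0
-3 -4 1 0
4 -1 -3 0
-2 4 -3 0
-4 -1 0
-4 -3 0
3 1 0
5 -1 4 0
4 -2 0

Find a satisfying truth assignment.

Try x1 = False.
  then x3 is forced to True.
  then x4 is forced to False.
  then x2 is forced to False.
  then x5 is forced to False.

x1=F, x2=F, x3=T, x4=F, x5=F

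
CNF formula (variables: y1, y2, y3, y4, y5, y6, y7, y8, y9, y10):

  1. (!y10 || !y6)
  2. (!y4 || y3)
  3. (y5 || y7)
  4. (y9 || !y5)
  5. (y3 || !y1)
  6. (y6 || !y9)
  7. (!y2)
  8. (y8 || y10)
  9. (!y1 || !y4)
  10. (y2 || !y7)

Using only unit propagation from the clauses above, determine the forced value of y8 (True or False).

True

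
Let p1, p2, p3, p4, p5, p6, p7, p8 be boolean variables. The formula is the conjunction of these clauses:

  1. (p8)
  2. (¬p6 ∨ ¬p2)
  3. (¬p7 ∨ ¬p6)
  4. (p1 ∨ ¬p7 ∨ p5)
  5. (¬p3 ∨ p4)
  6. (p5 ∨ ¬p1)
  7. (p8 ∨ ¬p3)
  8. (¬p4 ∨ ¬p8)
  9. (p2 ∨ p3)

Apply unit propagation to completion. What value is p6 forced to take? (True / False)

False

(p8) is a unit clause: p8 = True.
From (¬p8 ∨ ¬p4) and p8 = True: p4 = False.
(¬p3 ∨ p4) with p4 = False leaves only ¬p3, so p3 = False.
(p3 ∨ p2) with p3 = False leaves only p2, so p2 = True.
From (¬p6 ∨ ¬p2) and p2 = True: p6 = False.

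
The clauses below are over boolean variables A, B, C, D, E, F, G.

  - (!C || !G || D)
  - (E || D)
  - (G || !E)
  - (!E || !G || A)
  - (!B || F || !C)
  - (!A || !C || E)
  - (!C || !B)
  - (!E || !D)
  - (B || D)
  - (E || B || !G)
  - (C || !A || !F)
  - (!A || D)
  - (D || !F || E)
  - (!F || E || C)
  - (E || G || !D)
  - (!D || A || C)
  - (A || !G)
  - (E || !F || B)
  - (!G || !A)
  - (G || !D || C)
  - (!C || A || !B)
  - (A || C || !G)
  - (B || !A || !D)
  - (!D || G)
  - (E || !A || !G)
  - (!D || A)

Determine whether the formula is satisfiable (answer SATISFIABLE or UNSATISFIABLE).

A = True:
  propagation gives D=True, E=False, C=False, F=False; an empty clause results — contradiction.
A = False:
  propagation gives G=False, E=False, D=True; an empty clause results — contradiction.
Every branch closes, so no satisfying assignment exists.

UNSATISFIABLE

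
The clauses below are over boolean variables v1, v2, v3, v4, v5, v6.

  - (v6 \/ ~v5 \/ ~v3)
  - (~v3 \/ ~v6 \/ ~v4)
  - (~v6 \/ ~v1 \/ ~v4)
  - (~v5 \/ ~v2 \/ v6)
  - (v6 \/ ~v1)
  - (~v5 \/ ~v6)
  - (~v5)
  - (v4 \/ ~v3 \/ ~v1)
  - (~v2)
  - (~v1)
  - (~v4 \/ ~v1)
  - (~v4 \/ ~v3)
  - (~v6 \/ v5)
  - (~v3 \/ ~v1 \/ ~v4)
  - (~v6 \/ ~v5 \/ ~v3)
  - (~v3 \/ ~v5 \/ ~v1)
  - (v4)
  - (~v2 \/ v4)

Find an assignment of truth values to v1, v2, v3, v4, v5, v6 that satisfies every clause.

v1 = F, v2 = F, v3 = F, v4 = T, v5 = F, v6 = F

The clause (~v5) is unit: v5 must be False.
The clause (~v2) is unit: v2 must be False.
Unit propagation: (~v1) forces v1 = False.
Unit propagation: (~v6) forces v6 = False.
(v4) is a unit clause, so v4 = True.
(~v3) is a unit clause, so v3 = False.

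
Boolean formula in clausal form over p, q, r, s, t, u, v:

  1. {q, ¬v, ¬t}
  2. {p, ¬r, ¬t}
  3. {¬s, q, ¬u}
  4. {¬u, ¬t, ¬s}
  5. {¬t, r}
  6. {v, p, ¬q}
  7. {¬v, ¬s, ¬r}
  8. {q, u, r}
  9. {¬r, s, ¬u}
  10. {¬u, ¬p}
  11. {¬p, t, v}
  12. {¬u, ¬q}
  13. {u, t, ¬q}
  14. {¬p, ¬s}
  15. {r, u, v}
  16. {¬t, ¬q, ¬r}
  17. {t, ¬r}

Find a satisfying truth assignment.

Set p = False and propagate.
Set q = False and propagate.
For the remaining variables, r = False, s = False, t = False, u = True, v = True works.
Every clause has at least one true literal under this assignment.
Check each clause:
  1. {q, ¬t, ¬v} — ¬t is true.
  2. {¬r, ¬t, p} — ¬t is true.
  3. {¬s, q, ¬u} — ¬s is true.
  4. {¬u, ¬t, ¬s} — ¬t is true.
  5. {r, ¬t} — ¬t is true.
  6. {p, ¬q, v} — ¬q is true.
  7. {¬r, ¬s, ¬v} — ¬s is true.
  8. {u, q, r} — u is true.
  9. {¬r, ¬u, s} — ¬r is true.
  10. {¬p, ¬u} — ¬p is true.
  11. {v, t, ¬p} — ¬p is true.
  12. {¬q, ¬u} — ¬q is true.
  13. {¬q, u, t} — u is true.
  14. {¬p, ¬s} — ¬s is true.
  15. {u, v, r} — u is true.
  16. {¬t, ¬q, ¬r} — ¬t is true.
  17. {t, ¬r} — ¬r is true.

p=0, q=0, r=0, s=0, t=0, u=1, v=1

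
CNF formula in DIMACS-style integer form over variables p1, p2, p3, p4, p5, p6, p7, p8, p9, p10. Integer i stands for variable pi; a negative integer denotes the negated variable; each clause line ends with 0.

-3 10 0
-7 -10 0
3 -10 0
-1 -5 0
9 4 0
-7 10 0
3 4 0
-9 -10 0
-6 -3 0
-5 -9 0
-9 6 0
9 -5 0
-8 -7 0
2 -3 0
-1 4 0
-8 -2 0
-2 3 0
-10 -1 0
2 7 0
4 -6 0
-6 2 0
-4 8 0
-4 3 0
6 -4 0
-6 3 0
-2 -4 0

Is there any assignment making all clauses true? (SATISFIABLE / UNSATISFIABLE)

UNSATISFIABLE

p3 = True:
  propagation gives p10=True, p7=False, p9=False, p4=True; an empty clause results — contradiction.
p3 = False:
  propagation gives p10=False, p7=False, p4=True; an empty clause results — contradiction.
Every branch closes, so no satisfying assignment exists.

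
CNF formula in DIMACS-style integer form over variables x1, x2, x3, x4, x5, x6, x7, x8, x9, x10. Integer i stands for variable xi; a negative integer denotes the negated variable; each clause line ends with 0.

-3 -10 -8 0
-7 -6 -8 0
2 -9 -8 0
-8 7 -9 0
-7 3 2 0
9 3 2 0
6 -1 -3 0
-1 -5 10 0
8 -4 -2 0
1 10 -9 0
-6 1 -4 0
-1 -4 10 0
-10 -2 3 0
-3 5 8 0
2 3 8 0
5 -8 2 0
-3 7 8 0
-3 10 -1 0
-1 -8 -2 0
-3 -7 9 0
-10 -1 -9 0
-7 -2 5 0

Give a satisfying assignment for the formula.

x1 = 0, x2 = 1, x3 = 1, x4 = 0, x5 = 1, x6 = 1, x7 = 1, x8 = 0, x9 = 1, x10 = 1

x4 occurs only negated in the remaining clauses — set x4 = False.
Set x1 = False and propagate.
For the remaining variables, x2 = True, x3 = True, x5 = True, x6 = True, x7 = True, x8 = False, x9 = True, x10 = True works.
Check each clause:
  1. (~x3 | ~x10 | ~x8) — ~x8 is true.
  2. (~x6 | ~x8 | ~x7) — ~x8 is true.
  3. (x2 | ~x8 | ~x9) — ~x8 is true.
  4. (~x8 | x7 | ~x9) — ~x8 is true.
  5. (x2 | x3 | ~x7) — x2 is true.
  6. (x3 | x2 | x9) — x9 is true.
  7. (x6 | ~x3 | ~x1) — ~x1 is true.
  8. (~x1 | ~x5 | x10) — x10 is true.
  9. (~x2 | ~x4 | x8) — ~x4 is true.
  10. (x1 | x10 | ~x9) — x10 is true.
  11. (~x4 | x1 | ~x6) — ~x4 is true.
  12. (~x4 | x10 | ~x1) — x10 is true.
  13. (~x10 | ~x2 | x3) — x3 is true.
  14. (x5 | x8 | ~x3) — x5 is true.
  15. (x3 | x8 | x2) — x2 is true.
  16. (~x8 | x5 | x2) — ~x8 is true.
  17. (~x3 | x8 | x7) — x7 is true.
  18. (x10 | ~x1 | ~x3) — x10 is true.
  19. (~x8 | ~x1 | ~x2) — ~x8 is true.
  20. (~x7 | ~x3 | x9) — x9 is true.
  21. (~x9 | ~x10 | ~x1) — ~x1 is true.
  22. (x5 | ~x2 | ~x7) — x5 is true.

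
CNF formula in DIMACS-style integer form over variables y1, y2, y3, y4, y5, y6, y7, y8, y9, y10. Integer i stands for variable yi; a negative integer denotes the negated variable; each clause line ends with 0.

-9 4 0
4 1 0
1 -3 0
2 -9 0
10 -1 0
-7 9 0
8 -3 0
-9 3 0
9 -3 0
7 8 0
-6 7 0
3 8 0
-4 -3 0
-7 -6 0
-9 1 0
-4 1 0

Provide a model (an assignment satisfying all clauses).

Pure literal: y6 appears only negated; assign y6 = False.
Pure literal: y8 appears only positively; assign y8 = True.
Set y1 = True and propagate.
  then y10 is forced to True.
Branch on y2: take y2 = False.
  then y9 is forced to False.
  then y7 is forced to False.
  then y3 is forced to False.
y4, y5 are now unconstrained; take y4 = True, y5 = False.
Every clause has at least one true literal under this assignment.

y1 = T, y2 = F, y3 = F, y4 = T, y5 = F, y6 = F, y7 = F, y8 = T, y9 = F, y10 = T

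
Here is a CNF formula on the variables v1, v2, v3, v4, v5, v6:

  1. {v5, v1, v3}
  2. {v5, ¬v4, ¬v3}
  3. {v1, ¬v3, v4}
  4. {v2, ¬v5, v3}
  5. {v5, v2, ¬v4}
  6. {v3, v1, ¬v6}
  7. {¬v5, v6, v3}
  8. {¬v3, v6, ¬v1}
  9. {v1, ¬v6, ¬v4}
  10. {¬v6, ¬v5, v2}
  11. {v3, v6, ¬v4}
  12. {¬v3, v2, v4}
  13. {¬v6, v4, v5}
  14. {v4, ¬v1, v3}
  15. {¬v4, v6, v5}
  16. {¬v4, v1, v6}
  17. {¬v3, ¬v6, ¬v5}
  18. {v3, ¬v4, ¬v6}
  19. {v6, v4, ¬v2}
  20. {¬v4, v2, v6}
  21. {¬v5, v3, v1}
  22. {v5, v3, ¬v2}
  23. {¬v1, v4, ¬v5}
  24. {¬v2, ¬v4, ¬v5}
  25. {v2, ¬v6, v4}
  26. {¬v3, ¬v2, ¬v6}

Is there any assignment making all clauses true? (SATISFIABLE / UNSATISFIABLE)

UNSATISFIABLE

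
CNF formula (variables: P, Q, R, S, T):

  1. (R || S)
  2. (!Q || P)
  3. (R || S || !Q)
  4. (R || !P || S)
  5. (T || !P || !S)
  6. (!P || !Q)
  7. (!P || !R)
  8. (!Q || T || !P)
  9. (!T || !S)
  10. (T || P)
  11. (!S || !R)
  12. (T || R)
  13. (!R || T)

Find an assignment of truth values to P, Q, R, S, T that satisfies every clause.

P=False, Q=False, R=True, S=False, T=True

Check each clause:
  1. (S || R) — R is true.
  2. (!Q || P) — !Q is true.
  3. (R || !Q || S) — R is true.
  4. (S || !P || R) — R is true.
  5. (!P || T || !S) — !S is true.
  6. (!P || !Q) — !Q is true.
  7. (!P || !R) — !P is true.
  8. (!Q || !P || T) — T is true.
  9. (!T || !S) — !S is true.
  10. (T || P) — T is true.
  11. (!R || !S) — !S is true.
  12. (T || R) — R is true.
  13. (!R || T) — T is true.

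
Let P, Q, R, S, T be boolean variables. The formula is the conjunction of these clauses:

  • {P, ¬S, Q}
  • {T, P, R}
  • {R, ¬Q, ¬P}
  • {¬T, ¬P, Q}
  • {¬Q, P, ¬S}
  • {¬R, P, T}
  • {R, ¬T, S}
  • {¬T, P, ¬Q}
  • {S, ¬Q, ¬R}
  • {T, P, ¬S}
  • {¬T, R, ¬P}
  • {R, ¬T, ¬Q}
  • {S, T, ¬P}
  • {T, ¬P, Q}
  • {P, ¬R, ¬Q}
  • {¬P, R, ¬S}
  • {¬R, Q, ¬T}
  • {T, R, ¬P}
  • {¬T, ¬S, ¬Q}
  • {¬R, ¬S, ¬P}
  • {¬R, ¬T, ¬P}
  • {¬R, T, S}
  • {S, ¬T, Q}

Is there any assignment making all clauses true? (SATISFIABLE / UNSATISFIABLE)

P = True:
  T = True:
    propagation gives Q=True, R=True; an empty clause results — contradiction.
  T = False:
    propagation gives S=True, Q=True, R=True; an empty clause results — contradiction.
P = False:
  T = True:
    propagation gives Q=False, S=False; an empty clause results — contradiction.
  T = False:
    propagation gives R=True; an empty clause results — contradiction.
Every branch closes, so no satisfying assignment exists.

UNSATISFIABLE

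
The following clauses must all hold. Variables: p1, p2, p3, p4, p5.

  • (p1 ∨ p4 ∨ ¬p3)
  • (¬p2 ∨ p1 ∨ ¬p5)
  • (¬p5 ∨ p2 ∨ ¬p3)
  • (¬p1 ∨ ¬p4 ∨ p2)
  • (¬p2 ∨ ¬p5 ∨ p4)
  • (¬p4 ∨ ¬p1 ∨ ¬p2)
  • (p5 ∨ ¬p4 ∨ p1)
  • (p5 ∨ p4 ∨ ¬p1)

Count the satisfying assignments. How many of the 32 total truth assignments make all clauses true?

5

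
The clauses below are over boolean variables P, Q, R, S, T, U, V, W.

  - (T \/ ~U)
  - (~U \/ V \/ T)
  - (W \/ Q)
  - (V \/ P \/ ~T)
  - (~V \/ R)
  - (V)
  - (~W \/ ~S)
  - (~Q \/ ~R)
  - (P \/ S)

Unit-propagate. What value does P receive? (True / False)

True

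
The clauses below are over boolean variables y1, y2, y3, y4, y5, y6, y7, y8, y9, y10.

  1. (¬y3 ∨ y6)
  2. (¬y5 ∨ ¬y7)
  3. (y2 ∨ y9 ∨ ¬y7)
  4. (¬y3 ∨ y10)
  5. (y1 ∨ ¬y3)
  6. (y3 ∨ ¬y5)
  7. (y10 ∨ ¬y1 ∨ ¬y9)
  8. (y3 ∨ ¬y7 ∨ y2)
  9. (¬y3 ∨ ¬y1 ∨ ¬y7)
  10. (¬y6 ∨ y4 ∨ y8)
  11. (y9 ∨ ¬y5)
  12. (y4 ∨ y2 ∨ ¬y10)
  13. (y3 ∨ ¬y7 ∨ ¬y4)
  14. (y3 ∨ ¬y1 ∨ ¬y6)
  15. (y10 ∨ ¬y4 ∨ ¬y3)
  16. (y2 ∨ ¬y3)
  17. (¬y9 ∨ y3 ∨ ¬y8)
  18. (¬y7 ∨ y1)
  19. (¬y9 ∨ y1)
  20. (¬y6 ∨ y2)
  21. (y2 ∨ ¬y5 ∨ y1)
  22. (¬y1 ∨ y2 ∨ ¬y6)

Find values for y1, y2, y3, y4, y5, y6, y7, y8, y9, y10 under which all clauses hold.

y1=True, y2=True, y3=False, y4=False, y5=False, y6=False, y7=True, y8=False, y9=True, y10=True

Check each clause:
  1. (¬y3 ∨ y6) — ¬y3 is true.
  2. (¬y7 ∨ ¬y5) — ¬y5 is true.
  3. (y9 ∨ y2 ∨ ¬y7) — y2 is true.
  4. (y10 ∨ ¬y3) — y10 is true.
  5. (¬y3 ∨ y1) — y1 is true.
  6. (y3 ∨ ¬y5) — ¬y5 is true.
  7. (¬y9 ∨ y10 ∨ ¬y1) — y10 is true.
  8. (¬y7 ∨ y3 ∨ y2) — y2 is true.
  9. (¬y3 ∨ ¬y1 ∨ ¬y7) — ¬y3 is true.
  10. (y8 ∨ y4 ∨ ¬y6) — ¬y6 is true.
  11. (y9 ∨ ¬y5) — y9 is true.
  12. (y2 ∨ ¬y10 ∨ y4) — y2 is true.
  13. (y3 ∨ ¬y7 ∨ ¬y4) — ¬y4 is true.
  14. (¬y1 ∨ ¬y6 ∨ y3) — ¬y6 is true.
  15. (y10 ∨ ¬y4 ∨ ¬y3) — y10 is true.
  16. (y2 ∨ ¬y3) — y2 is true.
  17. (¬y8 ∨ y3 ∨ ¬y9) — ¬y8 is true.
  18. (y1 ∨ ¬y7) — y1 is true.
  19. (¬y9 ∨ y1) — y1 is true.
  20. (¬y6 ∨ y2) — y2 is true.
  21. (y2 ∨ y1 ∨ ¬y5) — y1 is true.
  22. (y2 ∨ ¬y1 ∨ ¬y6) — ¬y6 is true.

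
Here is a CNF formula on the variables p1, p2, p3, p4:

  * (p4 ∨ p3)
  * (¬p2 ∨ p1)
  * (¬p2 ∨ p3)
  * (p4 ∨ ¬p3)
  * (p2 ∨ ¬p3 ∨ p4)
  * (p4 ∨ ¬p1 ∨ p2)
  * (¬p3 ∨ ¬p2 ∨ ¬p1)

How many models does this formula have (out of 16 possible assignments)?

4

The models are:
  p1=0 p2=0 p3=0 p4=1
  p1=0 p2=0 p3=1 p4=1
  p1=1 p2=0 p3=0 p4=1
  p1=1 p2=0 p3=1 p4=1
Count: 4.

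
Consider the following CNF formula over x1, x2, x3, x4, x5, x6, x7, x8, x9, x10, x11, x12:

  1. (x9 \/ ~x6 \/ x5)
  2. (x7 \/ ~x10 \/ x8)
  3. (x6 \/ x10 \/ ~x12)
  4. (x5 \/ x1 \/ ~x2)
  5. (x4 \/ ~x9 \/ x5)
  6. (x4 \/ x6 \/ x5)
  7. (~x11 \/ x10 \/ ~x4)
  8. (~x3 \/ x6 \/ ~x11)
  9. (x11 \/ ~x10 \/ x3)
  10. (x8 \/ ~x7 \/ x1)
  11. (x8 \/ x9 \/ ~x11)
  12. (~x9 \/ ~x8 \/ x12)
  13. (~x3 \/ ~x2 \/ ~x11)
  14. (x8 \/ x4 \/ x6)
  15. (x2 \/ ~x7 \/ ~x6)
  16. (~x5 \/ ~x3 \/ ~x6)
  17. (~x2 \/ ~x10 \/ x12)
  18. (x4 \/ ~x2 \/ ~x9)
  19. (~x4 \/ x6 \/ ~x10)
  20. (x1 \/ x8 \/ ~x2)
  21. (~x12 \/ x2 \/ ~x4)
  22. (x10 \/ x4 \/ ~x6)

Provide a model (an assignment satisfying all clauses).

Set x1 = False and propagate.
The remaining clauses are satisfied by x2 = True, x3 = True, x4 = False, x5 = True, x6 = False, x7 = False, x8 = True, x9 = False, x10 = True, x11 = False, x12 = True.

x1 = F, x2 = T, x3 = T, x4 = F, x5 = T, x6 = F, x7 = F, x8 = T, x9 = F, x10 = T, x11 = F, x12 = T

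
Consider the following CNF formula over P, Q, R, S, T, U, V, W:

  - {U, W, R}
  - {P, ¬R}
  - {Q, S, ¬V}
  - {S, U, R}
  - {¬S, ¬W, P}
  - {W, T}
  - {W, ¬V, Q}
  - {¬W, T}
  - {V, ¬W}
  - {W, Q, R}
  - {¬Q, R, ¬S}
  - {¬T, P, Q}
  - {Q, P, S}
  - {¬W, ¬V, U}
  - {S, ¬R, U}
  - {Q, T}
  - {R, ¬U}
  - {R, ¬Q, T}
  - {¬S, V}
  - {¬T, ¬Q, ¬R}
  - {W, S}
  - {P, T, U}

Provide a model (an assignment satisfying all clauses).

P = True  Q = False  R = True  S = True  T = True  U = True  V = True  W = True

P occurs only positively in the remaining clauses — set P = True.
Set Q = False and propagate.
  then T is forced to True.
The remaining clauses are satisfied by R = True, S = True, U = True, V = True, W = True.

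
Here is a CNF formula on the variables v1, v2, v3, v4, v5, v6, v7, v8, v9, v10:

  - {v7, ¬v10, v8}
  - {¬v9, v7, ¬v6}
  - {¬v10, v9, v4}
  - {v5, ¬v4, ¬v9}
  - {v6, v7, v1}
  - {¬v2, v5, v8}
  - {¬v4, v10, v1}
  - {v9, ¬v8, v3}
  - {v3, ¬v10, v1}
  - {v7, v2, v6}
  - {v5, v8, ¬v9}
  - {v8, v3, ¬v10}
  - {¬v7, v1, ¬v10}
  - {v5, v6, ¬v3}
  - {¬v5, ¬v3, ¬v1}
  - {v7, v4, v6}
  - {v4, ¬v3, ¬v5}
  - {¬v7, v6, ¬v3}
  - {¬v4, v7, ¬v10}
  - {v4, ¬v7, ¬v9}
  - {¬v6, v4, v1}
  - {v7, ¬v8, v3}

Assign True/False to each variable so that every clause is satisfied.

v1=T  v2=F  v3=T  v4=F  v5=F  v6=T  v7=F  v8=F  v9=F  v10=F

Check each clause:
  1. {¬v10, v7, v8} — ¬v10 is true.
  2. {¬v6, ¬v9, v7} — ¬v9 is true.
  3. {¬v10, v9, v4} — ¬v10 is true.
  4. {¬v9, ¬v4, v5} — ¬v4 is true.
  5. {v6, v1, v7} — v1 is true.
  6. {¬v2, v8, v5} — ¬v2 is true.
  7. {v10, v1, ¬v4} — v1 is true.
  8. {v3, ¬v8, v9} — ¬v8 is true.
  9. {¬v10, v3, v1} — v1 is true.
  10. {v2, v6, v7} — v6 is true.
  11. {v8, v5, ¬v9} — ¬v9 is true.
  12. {¬v10, v3, v8} — v3 is true.
  13. {¬v10, v1, ¬v7} — v1 is true.
  14. {v5, ¬v3, v6} — v6 is true.
  15. {¬v1, ¬v3, ¬v5} — ¬v5 is true.
  16. {v7, v4, v6} — v6 is true.
  17. {¬v3, ¬v5, v4} — ¬v5 is true.
  18. {¬v7, v6, ¬v3} — ¬v7 is true.
  19. {¬v10, v7, ¬v4} — ¬v4 is true.
  20. {¬v7, ¬v9, v4} — ¬v7 is true.
  21. {v1, ¬v6, v4} — v1 is true.
  22. {¬v8, v7, v3} — ¬v8 is true.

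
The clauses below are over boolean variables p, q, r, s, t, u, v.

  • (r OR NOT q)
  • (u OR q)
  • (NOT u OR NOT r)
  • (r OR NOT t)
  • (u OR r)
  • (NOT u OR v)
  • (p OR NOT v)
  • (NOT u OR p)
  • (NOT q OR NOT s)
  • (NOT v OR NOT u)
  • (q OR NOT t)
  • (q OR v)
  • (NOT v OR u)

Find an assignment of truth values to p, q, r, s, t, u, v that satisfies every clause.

Pure literal: s appears only negated; assign s = False.
Set p = False and propagate.
  then v is forced to False.
  then u is forced to False.
  then q is forced to True.
  then r is forced to True.
t is now unconstrained; take t = True.
Check each clause:
  1. (r OR NOT q) — r is true.
  2. (q OR u) — q is true.
  3. (NOT u OR NOT r) — NOT u is true.
  4. (r OR NOT t) — r is true.
  5. (r OR u) — r is true.
  6. (NOT u OR v) — NOT u is true.
  7. (NOT v OR p) — NOT v is true.
  8. (p OR NOT u) — NOT u is true.
  9. (NOT q OR NOT s) — NOT s is true.
  10. (NOT u OR NOT v) — NOT v is true.
  11. (q OR NOT t) — q is true.
  12. (q OR v) — q is true.
  13. (NOT v OR u) — NOT v is true.

p = F  q = T  r = T  s = F  t = T  u = F  v = F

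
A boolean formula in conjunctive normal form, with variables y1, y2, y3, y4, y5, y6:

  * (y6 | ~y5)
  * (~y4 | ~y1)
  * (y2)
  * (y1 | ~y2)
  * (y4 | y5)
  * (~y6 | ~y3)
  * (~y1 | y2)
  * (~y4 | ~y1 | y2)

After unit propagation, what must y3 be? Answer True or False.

False

Unit clause (y2) sets y2 = True.
From (y1 | ~y2) and y2 = True: y1 = True.
(~y1 | ~y4) with y1 = True leaves only ~y4, so y4 = False.
(y4 | y5) with y4 = False leaves only y5, so y5 = True.
From (~y5 | y6) and y5 = True: y6 = True.
(~y6 | ~y3) with y6 = True leaves only ~y3, so y3 = False.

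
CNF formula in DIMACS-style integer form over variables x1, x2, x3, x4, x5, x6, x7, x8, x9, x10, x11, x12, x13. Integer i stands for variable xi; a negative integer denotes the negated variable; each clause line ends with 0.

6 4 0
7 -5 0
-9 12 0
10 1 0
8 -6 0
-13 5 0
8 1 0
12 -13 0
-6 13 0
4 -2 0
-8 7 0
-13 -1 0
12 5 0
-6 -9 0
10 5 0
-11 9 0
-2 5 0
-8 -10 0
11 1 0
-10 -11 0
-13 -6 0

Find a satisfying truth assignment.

x1=T, x2=T, x3=T, x4=T, x5=T, x6=F, x7=T, x8=T, x9=F, x10=F, x11=F, x12=T, x13=F

Check each clause:
  1. (x4 OR x6) — x4 is true.
  2. (x7 OR NOT x5) — x7 is true.
  3. (NOT x9 OR x12) — x12 is true.
  4. (x10 OR x1) — x1 is true.
  5. (NOT x6 OR x8) — x8 is true.
  6. (NOT x13 OR x5) — NOT x13 is true.
  7. (x1 OR x8) — x8 is true.
  8. (NOT x13 OR x12) — NOT x13 is true.
  9. (NOT x6 OR x13) — NOT x6 is true.
  10. (NOT x2 OR x4) — x4 is true.
  11. (x7 OR NOT x8) — x7 is true.
  12. (NOT x1 OR NOT x13) — NOT x13 is true.
  13. (x5 OR x12) — x12 is true.
  14. (NOT x6 OR NOT x9) — NOT x6 is true.
  15. (x10 OR x5) — x5 is true.
  16. (x9 OR NOT x11) — NOT x11 is true.
  17. (NOT x2 OR x5) — x5 is true.
  18. (NOT x8 OR NOT x10) — NOT x10 is true.
  19. (x11 OR x1) — x1 is true.
  20. (NOT x11 OR NOT x10) — NOT x11 is true.
  21. (NOT x13 OR NOT x6) — NOT x6 is true.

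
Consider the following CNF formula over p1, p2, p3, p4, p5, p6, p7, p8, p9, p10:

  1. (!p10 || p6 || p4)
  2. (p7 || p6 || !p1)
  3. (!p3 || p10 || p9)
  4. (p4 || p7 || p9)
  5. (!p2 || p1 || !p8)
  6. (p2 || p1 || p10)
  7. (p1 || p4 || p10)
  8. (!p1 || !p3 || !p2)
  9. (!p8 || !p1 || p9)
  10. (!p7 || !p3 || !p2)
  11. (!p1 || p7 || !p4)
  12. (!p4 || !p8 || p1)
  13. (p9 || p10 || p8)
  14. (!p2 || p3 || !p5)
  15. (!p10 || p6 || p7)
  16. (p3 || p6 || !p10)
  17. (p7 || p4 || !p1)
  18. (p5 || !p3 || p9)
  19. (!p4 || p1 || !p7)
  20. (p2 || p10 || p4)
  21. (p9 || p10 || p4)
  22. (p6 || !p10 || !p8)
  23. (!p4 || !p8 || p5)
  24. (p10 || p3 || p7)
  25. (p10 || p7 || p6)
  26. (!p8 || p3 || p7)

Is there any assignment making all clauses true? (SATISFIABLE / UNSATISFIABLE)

Pure literal: p6 appears only positively; assign p6 = True.
Pure literal: p9 appears only positively; assign p9 = True.
Set p1 = True and propagate.
Try p2 = False.
For the remaining variables, p3 = False, p4 = True, p5 = False, p7 = True, p8 = False, p10 = True works.
Every clause has at least one true literal under this assignment.
So p1=True, p2=False, p3=False, p4=True, p5=False, p6=True, p7=True, p8=False, p9=True, p10=True is a satisfying assignment.

SATISFIABLE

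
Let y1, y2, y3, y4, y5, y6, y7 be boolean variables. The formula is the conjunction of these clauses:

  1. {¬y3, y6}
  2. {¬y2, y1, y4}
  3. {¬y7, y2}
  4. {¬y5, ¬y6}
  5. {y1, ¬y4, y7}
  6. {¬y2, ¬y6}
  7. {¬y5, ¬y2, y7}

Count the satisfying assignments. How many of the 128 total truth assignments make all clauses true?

Case analysis on y2 and y6:
  y2=T, y6=T: a clause becomes empty — 0.
  y2=T, y6=F: 8 of the 32 assignments to (y1,y3,y4,y5,y7) work.
  y2=F, y6=T: y3 free; 3 ways for (y1,y4,y5,y7) × 2^1 = 6.
  y2=F, y6=F: y5 free; 3 ways for (y1,y3,y4,y7) × 2^1 = 6.
Total: 0 + 8 + 6 + 6 = 20.

20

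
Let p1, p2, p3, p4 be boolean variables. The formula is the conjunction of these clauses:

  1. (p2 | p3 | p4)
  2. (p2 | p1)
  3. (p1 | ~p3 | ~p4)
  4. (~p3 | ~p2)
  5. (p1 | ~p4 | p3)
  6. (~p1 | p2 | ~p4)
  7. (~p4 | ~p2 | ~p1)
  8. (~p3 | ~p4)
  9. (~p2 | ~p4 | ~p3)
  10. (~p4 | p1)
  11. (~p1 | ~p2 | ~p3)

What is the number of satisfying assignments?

Satisfying assignments:
  p1=F p2=T p3=F p4=F
  p1=T p2=F p3=T p4=F
  p1=T p2=T p3=F p4=F
That's 3 in total.

3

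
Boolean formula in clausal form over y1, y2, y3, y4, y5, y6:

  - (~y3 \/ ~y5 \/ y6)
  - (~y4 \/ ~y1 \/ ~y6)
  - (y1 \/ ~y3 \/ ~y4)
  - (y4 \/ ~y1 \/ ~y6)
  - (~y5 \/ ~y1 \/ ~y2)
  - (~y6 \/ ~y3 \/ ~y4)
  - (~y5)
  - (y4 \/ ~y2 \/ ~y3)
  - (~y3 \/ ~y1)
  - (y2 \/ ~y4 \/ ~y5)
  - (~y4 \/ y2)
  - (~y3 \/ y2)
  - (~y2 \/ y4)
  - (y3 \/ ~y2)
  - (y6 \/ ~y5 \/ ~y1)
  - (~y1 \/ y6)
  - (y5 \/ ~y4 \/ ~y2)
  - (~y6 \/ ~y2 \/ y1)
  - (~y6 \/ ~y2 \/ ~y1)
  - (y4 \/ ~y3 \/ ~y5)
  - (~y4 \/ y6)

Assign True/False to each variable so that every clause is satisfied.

y1 = False, y2 = False, y3 = False, y4 = False, y5 = False, y6 = False

(~y5) is a unit clause, so y5 = False.
Branch on y1: take y1 = False.
The remaining clauses are satisfied by y2 = False, y3 = False, y4 = False, y6 = False.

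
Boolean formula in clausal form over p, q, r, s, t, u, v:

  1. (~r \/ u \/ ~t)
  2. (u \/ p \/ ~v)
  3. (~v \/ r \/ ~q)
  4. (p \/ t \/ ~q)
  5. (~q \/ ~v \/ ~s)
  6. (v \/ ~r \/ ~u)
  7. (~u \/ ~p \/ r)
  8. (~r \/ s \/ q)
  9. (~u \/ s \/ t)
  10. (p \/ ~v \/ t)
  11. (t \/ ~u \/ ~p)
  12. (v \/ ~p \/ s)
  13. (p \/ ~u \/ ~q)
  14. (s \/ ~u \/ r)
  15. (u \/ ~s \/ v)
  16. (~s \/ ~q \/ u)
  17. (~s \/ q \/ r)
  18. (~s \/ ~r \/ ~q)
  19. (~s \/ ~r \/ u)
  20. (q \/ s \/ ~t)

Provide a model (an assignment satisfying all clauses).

Set p = False and propagate.
Branch on q: take q = False.
Branch on r: take r = False.
  then s is forced to False.
  then u is forced to False.
  then v is forced to False.
  then t is forced to False.
Every clause has at least one true literal under this assignment.

p=False, q=False, r=False, s=False, t=False, u=False, v=False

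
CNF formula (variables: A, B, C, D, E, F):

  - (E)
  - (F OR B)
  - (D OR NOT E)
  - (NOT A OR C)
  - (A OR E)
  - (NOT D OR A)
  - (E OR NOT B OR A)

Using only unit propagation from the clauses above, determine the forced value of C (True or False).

True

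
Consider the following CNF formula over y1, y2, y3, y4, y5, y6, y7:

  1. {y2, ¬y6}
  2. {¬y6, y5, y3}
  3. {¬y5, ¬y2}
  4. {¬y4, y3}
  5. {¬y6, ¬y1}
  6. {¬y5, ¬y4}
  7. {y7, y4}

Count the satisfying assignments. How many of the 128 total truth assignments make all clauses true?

23

Split on y4, then y5.
  y4=T, y5=T: a clause becomes empty — 0.
  y4=T, y5=F: y7 free; 5 ways for (y1,y2,y3,y6) × 2^1 = 10.
  y4=F, y5=T: remaining (y1,y2,y3,y6,y7) ∈ {(F,F,F,F,T); (F,F,T,F,T); (T,F,F,F,T); (T,F,T,F,T)} — 4.
  y4=F, y5=F: 9 of the 32 assignments to (y1,y2,y3,y6,y7) work.
Total: 0 + 10 + 4 + 9 = 23.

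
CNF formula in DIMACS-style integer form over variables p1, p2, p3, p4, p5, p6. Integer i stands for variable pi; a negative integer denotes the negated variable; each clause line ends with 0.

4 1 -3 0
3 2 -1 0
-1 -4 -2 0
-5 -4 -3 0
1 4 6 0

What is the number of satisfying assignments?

30

Case analysis on p1 and p4:
  p1=1, p4=1: remaining (p2,p3,p5,p6) ∈ {(0,1,0,0); (0,1,0,1)} — 2.
  p1=1, p4=0: p5, p6 free; 3 ways for (p2,p3) × 2^2 = 12.
  p1=0, p4=1: p2, p6 free; 3 ways for (p3,p5) × 2^2 = 12.
  p1=0, p4=0: remaining (p2,p3,p5,p6) ∈ {(0,0,0,1); (0,0,1,1); (1,0,0,1); (1,0,1,1)} — 4.
Total: 2 + 12 + 12 + 4 = 30.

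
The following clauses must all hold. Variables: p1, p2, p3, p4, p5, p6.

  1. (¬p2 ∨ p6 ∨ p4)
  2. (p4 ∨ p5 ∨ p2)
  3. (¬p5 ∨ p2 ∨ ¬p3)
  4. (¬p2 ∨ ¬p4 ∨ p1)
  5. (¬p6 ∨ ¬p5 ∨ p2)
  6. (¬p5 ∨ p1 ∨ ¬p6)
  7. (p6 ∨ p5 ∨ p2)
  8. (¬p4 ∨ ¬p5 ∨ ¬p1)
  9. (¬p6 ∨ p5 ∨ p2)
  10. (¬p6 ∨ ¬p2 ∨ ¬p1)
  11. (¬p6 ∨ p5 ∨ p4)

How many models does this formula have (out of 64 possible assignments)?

Satisfying assignments:
  p1=0 p2=0 p3=0 p4=0 p5=1 p6=0
  p1=0 p2=0 p3=0 p4=1 p5=1 p6=0
  p1=1 p2=0 p3=0 p4=0 p5=1 p6=0
  p1=1 p2=1 p3=0 p4=1 p5=0 p6=0
  p1=1 p2=1 p3=1 p4=1 p5=0 p6=0
Count: 5.

5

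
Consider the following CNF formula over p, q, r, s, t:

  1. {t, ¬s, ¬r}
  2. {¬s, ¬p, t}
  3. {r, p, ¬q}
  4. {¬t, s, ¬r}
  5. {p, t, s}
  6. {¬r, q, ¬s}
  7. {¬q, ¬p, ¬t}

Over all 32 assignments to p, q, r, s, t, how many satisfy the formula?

Case analysis on s and t:
  s=1, t=1: remaining (p,q,r) ∈ {(0,0,0); (0,1,1); (1,0,0)} — 3.
  s=1, t=0: remaining (p,q,r) ∈ {(0,0,0)} — 1.
  s=0, t=1: remaining (p,q,r) ∈ {(0,0,0); (1,0,0)} — 2.
  s=0, t=0: remaining (p,q,r) ∈ {(1,0,0); (1,0,1); (1,1,0); (1,1,1)} — 4.
Total: 3 + 1 + 2 + 4 = 10.

10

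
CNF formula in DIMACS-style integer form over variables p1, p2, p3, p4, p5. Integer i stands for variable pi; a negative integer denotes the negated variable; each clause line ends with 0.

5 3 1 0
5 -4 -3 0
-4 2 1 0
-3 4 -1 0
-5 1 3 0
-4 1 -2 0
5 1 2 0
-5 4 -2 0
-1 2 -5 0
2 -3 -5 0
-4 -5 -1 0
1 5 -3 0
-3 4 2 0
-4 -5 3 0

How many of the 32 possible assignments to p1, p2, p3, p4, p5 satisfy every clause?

4

The models are:
  p1=1 p2=0 p3=0 p4=0 p5=0
  p1=1 p2=0 p3=0 p4=1 p5=0
  p1=1 p2=1 p3=0 p4=0 p5=0
  p1=1 p2=1 p3=0 p4=1 p5=0
Count: 4.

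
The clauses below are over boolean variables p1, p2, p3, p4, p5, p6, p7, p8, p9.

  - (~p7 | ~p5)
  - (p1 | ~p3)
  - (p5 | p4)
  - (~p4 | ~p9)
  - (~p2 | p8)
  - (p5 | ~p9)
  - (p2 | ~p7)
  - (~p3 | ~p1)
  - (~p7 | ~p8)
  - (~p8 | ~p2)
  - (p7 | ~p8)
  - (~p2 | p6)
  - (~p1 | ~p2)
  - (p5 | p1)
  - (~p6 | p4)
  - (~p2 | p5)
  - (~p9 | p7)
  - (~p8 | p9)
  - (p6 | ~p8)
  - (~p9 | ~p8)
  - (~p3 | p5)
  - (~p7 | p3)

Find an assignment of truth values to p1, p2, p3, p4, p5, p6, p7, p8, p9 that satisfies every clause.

p1=F, p2=F, p3=F, p4=T, p5=T, p6=T, p7=F, p8=F, p9=F

Try p1 = False.
  then p3 is forced to False.
  then p5 is forced to True.
  then p7 is forced to False.
  then p8 is forced to False.
  then p2 is forced to False.
  then p9 is forced to False.
The remaining clauses are satisfied by p4 = True, p6 = True.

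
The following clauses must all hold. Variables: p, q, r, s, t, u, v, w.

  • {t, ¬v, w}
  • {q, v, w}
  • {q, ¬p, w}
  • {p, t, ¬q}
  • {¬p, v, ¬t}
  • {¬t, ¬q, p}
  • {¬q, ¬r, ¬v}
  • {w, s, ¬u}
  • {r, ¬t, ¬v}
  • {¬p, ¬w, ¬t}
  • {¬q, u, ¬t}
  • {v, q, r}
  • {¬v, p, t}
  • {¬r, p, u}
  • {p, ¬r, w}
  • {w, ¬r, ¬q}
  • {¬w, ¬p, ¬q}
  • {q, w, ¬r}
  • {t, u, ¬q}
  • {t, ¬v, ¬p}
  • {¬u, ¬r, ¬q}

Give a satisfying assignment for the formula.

p = 1  q = 0  r = 1  s = 1  t = 0  u = 1  v = 0  w = 1

s occurs only positively in the remaining clauses — set s = True.
Branch on p: take p = True.
Try q = False.
  then w is forced to True.
  then t is forced to False.
  then v is forced to False.
  then r is forced to True.
u is now unconstrained; take u = True.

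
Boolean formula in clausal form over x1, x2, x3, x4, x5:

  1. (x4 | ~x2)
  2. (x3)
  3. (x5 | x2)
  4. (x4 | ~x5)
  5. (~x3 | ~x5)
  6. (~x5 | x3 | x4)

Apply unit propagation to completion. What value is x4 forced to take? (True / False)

(x3) stands alone — x3 = True.
(~x5 | ~x3): since x3 = True, the clause reduces to (~x5). x5 = False.
(x5 | x2) with x5 = False leaves only x2, so x2 = True.
In (x4 | ~x2), ~x2 is now false; x4 must hold, so x4 = True.

True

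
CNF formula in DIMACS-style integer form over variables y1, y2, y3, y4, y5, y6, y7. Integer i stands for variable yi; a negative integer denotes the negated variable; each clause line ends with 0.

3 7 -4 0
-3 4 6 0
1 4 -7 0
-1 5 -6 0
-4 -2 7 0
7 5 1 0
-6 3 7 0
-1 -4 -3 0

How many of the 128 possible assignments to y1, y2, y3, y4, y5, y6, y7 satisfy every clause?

42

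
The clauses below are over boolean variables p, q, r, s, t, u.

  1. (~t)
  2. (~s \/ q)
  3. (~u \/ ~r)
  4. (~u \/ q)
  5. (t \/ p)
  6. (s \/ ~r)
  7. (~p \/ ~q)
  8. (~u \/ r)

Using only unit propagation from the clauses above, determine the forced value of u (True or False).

False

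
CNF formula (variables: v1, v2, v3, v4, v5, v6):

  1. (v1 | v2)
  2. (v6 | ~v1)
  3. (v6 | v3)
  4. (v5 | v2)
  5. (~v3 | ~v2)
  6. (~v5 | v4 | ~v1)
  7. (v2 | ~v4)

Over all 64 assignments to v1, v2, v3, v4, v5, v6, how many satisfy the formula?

7

The models are:
  v1=0 v2=1 v3=0 v4=0 v5=0 v6=1
  v1=0 v2=1 v3=0 v4=0 v5=1 v6=1
  v1=0 v2=1 v3=0 v4=1 v5=0 v6=1
  v1=0 v2=1 v3=0 v4=1 v5=1 v6=1
  v1=1 v2=1 v3=0 v4=0 v5=0 v6=1
  v1=1 v2=1 v3=0 v4=1 v5=0 v6=1
  v1=1 v2=1 v3=0 v4=1 v5=1 v6=1
Count: 7.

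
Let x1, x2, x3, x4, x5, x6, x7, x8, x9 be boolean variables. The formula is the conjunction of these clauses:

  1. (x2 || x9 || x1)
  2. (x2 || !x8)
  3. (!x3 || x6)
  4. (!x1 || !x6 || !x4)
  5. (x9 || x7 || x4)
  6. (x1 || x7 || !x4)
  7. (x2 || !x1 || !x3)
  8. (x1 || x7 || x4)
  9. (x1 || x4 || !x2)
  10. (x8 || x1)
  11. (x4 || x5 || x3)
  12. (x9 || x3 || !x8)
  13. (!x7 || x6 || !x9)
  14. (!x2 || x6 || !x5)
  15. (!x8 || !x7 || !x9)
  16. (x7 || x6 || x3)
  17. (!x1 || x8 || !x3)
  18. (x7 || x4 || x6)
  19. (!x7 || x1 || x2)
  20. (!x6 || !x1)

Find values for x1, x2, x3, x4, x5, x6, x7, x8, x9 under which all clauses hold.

x1=F, x2=T, x3=T, x4=T, x5=T, x6=T, x7=T, x8=T, x9=F

Check each clause:
  1. (x2 || x9 || x1) — x2 is true.
  2. (!x8 || x2) — x2 is true.
  3. (x6 || !x3) — x6 is true.
  4. (!x6 || !x4 || !x1) — !x1 is true.
  5. (x4 || x9 || x7) — x4 is true.
  6. (x7 || !x4 || x1) — x7 is true.
  7. (!x3 || x2 || !x1) — x2 is true.
  8. (x7 || x1 || x4) — x4 is true.
  9. (x1 || !x2 || x4) — x4 is true.
  10. (x1 || x8) — x8 is true.
  11. (x3 || x4 || x5) — x3 is true.
  12. (x9 || x3 || !x8) — x3 is true.
  13. (!x9 || !x7 || x6) — x6 is true.
  14. (!x5 || !x2 || x6) — x6 is true.
  15. (!x7 || !x8 || !x9) — !x9 is true.
  16. (x6 || x7 || x3) — x3 is true.
  17. (x8 || !x1 || !x3) — x8 is true.
  18. (x7 || x6 || x4) — x4 is true.
  19. (x1 || x2 || !x7) — x2 is true.
  20. (!x6 || !x1) — !x1 is true.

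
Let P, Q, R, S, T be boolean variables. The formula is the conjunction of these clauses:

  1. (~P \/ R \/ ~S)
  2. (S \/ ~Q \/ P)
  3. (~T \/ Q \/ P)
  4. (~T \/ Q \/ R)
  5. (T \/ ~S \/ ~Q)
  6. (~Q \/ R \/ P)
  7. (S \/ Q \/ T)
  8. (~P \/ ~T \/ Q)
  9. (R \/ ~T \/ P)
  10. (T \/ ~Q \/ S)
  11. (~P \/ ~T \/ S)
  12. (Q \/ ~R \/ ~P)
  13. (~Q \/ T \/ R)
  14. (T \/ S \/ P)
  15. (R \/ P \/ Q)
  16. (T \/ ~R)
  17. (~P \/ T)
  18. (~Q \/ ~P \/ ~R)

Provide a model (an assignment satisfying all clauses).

P = F, Q = T, R = T, S = T, T = T

Try P = False.
Branch on Q: take Q = True.
  then S is forced to True.
  then T is forced to True.
  then R is forced to True.
Every clause has at least one true literal under this assignment.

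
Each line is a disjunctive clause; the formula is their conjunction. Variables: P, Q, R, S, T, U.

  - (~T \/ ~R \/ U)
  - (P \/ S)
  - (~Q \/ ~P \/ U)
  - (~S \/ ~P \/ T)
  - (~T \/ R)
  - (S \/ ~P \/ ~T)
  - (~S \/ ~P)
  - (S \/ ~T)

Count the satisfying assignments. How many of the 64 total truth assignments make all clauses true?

Case analysis on P and S:
  P=T, S=T: a clause becomes empty — 0.
  P=T, S=F: R free; 3 ways for (Q,T,U) × 2^1 = 6.
  P=F, S=T: Q free; 5 ways for (R,T,U) × 2^1 = 10.
  P=F, S=F: a clause becomes empty — 0.
Total: 0 + 6 + 10 + 0 = 16.

16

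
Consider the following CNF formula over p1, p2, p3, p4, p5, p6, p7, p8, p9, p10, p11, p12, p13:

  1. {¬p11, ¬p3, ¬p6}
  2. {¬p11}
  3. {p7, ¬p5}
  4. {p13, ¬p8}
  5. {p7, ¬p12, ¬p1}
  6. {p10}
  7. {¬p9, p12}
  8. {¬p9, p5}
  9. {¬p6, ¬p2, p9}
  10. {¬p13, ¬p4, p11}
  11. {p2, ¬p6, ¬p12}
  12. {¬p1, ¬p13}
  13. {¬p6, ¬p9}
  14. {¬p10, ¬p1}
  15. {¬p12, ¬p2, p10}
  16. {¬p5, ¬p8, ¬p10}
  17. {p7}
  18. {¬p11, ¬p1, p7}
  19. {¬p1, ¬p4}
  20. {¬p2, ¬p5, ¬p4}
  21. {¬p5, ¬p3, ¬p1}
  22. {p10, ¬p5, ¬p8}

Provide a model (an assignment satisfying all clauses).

p1=F, p2=T, p3=T, p4=F, p5=T, p6=F, p7=T, p8=F, p9=F, p10=T, p11=F, p12=T, p13=F

Check each clause:
  1. {¬p6, ¬p11, ¬p3} — ¬p11 is true.
  2. {¬p11} — ¬p11 is true.
  3. {p7, ¬p5} — p7 is true.
  4. {p13, ¬p8} — ¬p8 is true.
  5. {¬p12, p7, ¬p1} — ¬p1 is true.
  6. {p10} — p10 is true.
  7. {p12, ¬p9} — p12 is true.
  8. {p5, ¬p9} — p5 is true.
  9. {¬p6, ¬p2, p9} — ¬p6 is true.
  10. {¬p4, p11, ¬p13} — ¬p4 is true.
  11. {¬p12, ¬p6, p2} — p2 is true.
  12. {¬p1, ¬p13} — ¬p13 is true.
  13. {¬p6, ¬p9} — ¬p6 is true.
  14. {¬p1, ¬p10} — ¬p1 is true.
  15. {¬p12, p10, ¬p2} — p10 is true.
  16. {¬p8, ¬p5, ¬p10} — ¬p8 is true.
  17. {p7} — p7 is true.
  18. {¬p11, p7, ¬p1} — ¬p11 is true.
  19. {¬p4, ¬p1} — ¬p4 is true.
  20. {¬p2, ¬p4, ¬p5} — ¬p4 is true.
  21. {¬p5, ¬p1, ¬p3} — ¬p1 is true.
  22. {¬p8, ¬p5, p10} — ¬p8 is true.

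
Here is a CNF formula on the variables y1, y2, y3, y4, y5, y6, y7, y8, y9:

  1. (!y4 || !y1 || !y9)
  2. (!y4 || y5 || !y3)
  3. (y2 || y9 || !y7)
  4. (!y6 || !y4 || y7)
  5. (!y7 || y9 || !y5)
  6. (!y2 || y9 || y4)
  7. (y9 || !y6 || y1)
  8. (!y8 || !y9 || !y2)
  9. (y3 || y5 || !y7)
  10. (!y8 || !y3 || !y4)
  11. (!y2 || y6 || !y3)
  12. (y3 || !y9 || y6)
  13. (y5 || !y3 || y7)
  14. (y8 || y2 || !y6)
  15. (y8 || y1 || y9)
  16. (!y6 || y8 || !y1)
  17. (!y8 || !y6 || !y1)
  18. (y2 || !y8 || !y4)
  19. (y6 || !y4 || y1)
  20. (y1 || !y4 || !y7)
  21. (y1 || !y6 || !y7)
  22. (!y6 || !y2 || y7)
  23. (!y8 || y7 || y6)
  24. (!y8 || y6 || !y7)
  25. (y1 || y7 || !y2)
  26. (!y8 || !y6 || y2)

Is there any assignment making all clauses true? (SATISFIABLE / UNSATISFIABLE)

Try y1 = True.
The remaining clauses are satisfied by y2 = False, y3 = True, y4 = False, y5 = True, y6 = False, y7 = True, y8 = False, y9 = True.
So y1=T  y2=F  y3=T  y4=F  y5=T  y6=F  y7=T  y8=F  y9=T is a satisfying assignment.

SATISFIABLE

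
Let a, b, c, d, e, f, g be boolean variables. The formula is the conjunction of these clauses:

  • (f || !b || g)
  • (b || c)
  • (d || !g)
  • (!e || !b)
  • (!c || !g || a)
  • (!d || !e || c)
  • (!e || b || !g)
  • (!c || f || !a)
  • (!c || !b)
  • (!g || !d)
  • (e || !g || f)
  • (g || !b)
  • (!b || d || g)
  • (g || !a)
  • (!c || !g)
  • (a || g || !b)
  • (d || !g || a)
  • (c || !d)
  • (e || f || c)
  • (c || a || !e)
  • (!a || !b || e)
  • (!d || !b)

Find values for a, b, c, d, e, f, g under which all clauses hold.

a=False, b=False, c=True, d=False, e=True, f=True, g=False

f occurs only positively in the remaining clauses — set f = True.
Branch on a: take a = False.
Branch on b: take b = False.
  then c is forced to True.
  then g is forced to False.
d, e are now unconstrained; take d = False, e = True.
Every clause has at least one true literal under this assignment.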